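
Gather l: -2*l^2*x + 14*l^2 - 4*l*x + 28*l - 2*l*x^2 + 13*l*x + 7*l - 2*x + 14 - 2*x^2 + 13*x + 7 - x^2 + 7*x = l^2*(14 - 2*x) + l*(-2*x^2 + 9*x + 35) - 3*x^2 + 18*x + 21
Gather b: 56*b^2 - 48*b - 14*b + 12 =56*b^2 - 62*b + 12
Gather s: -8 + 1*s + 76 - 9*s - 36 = 32 - 8*s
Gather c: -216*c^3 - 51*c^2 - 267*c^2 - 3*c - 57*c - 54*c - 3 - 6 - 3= -216*c^3 - 318*c^2 - 114*c - 12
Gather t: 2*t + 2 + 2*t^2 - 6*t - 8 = 2*t^2 - 4*t - 6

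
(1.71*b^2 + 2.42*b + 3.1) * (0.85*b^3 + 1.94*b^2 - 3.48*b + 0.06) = 1.4535*b^5 + 5.3744*b^4 + 1.379*b^3 - 2.305*b^2 - 10.6428*b + 0.186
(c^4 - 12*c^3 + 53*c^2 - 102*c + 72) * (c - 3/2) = c^5 - 27*c^4/2 + 71*c^3 - 363*c^2/2 + 225*c - 108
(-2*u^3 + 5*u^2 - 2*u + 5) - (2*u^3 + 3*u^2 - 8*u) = -4*u^3 + 2*u^2 + 6*u + 5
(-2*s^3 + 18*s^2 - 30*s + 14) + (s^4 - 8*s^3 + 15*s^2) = s^4 - 10*s^3 + 33*s^2 - 30*s + 14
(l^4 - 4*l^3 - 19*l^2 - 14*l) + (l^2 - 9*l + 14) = l^4 - 4*l^3 - 18*l^2 - 23*l + 14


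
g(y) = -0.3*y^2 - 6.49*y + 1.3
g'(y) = -0.6*y - 6.49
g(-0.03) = 1.49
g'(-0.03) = -6.47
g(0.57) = -2.50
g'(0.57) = -6.83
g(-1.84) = 12.23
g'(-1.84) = -5.39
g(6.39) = -52.42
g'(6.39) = -10.32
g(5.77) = -46.14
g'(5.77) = -9.95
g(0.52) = -2.16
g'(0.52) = -6.80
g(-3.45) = 20.12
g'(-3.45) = -4.42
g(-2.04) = 13.29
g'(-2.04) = -5.27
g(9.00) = -81.41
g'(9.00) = -11.89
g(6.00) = -48.44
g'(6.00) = -10.09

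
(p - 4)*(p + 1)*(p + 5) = p^3 + 2*p^2 - 19*p - 20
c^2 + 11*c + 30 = (c + 5)*(c + 6)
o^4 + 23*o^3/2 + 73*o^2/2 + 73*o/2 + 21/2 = (o + 1/2)*(o + 1)*(o + 3)*(o + 7)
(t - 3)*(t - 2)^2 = t^3 - 7*t^2 + 16*t - 12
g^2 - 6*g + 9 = (g - 3)^2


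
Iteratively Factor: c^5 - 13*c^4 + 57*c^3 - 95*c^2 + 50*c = (c - 5)*(c^4 - 8*c^3 + 17*c^2 - 10*c) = (c - 5)*(c - 1)*(c^3 - 7*c^2 + 10*c) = (c - 5)*(c - 2)*(c - 1)*(c^2 - 5*c) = (c - 5)^2*(c - 2)*(c - 1)*(c)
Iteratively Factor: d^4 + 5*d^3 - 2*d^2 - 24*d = (d + 4)*(d^3 + d^2 - 6*d) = (d - 2)*(d + 4)*(d^2 + 3*d) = (d - 2)*(d + 3)*(d + 4)*(d)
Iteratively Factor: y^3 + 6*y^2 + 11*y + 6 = (y + 2)*(y^2 + 4*y + 3) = (y + 2)*(y + 3)*(y + 1)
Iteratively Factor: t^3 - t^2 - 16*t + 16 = (t - 4)*(t^2 + 3*t - 4) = (t - 4)*(t - 1)*(t + 4)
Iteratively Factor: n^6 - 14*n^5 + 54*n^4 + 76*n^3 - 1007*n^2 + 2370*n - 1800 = (n - 5)*(n^5 - 9*n^4 + 9*n^3 + 121*n^2 - 402*n + 360) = (n - 5)*(n - 3)*(n^4 - 6*n^3 - 9*n^2 + 94*n - 120) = (n - 5)*(n - 3)*(n + 4)*(n^3 - 10*n^2 + 31*n - 30) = (n - 5)*(n - 3)*(n - 2)*(n + 4)*(n^2 - 8*n + 15) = (n - 5)*(n - 3)^2*(n - 2)*(n + 4)*(n - 5)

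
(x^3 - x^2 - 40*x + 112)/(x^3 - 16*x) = (x^2 + 3*x - 28)/(x*(x + 4))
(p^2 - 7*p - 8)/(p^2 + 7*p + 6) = (p - 8)/(p + 6)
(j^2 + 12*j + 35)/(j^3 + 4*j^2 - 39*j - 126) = (j + 5)/(j^2 - 3*j - 18)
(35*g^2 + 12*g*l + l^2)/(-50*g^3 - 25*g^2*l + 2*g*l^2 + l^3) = (-7*g - l)/(10*g^2 + 3*g*l - l^2)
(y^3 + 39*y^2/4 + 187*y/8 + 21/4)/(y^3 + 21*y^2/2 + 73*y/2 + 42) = (4*y^2 + 25*y + 6)/(4*(y^2 + 7*y + 12))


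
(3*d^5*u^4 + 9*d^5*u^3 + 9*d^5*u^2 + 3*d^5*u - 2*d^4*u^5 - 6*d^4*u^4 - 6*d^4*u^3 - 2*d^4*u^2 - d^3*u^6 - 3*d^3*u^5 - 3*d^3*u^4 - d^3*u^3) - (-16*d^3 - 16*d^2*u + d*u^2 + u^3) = 3*d^5*u^4 + 9*d^5*u^3 + 9*d^5*u^2 + 3*d^5*u - 2*d^4*u^5 - 6*d^4*u^4 - 6*d^4*u^3 - 2*d^4*u^2 - d^3*u^6 - 3*d^3*u^5 - 3*d^3*u^4 - d^3*u^3 + 16*d^3 + 16*d^2*u - d*u^2 - u^3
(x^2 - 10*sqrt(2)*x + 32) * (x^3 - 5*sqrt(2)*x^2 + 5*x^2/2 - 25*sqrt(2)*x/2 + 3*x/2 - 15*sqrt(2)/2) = x^5 - 15*sqrt(2)*x^4 + 5*x^4/2 - 75*sqrt(2)*x^3/2 + 267*x^3/2 - 365*sqrt(2)*x^2/2 + 330*x^2 - 400*sqrt(2)*x + 198*x - 240*sqrt(2)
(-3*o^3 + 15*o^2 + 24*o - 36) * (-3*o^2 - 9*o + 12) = 9*o^5 - 18*o^4 - 243*o^3 + 72*o^2 + 612*o - 432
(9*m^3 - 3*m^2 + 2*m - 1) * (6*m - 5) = 54*m^4 - 63*m^3 + 27*m^2 - 16*m + 5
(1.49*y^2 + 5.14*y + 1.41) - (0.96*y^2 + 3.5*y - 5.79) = 0.53*y^2 + 1.64*y + 7.2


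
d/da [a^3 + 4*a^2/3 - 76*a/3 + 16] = 3*a^2 + 8*a/3 - 76/3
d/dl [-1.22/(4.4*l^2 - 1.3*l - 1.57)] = (10.736*l - 1.586)/(-4.4*l^2 + 1.3*l + 1.57)^2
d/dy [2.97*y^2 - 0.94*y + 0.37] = 5.94*y - 0.94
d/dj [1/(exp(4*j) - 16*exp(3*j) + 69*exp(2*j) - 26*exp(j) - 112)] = (-4*exp(3*j) + 48*exp(2*j) - 138*exp(j) + 26)*exp(j)/(-exp(4*j) + 16*exp(3*j) - 69*exp(2*j) + 26*exp(j) + 112)^2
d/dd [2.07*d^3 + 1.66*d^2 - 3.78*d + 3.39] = 6.21*d^2 + 3.32*d - 3.78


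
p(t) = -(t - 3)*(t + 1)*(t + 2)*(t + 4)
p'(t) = -(t - 3)*(t + 1)*(t + 2) - (t - 3)*(t + 1)*(t + 4) - (t - 3)*(t + 2)*(t + 4) - (t + 1)*(t + 2)*(t + 4) = -4*t^3 - 12*t^2 + 14*t + 34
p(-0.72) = 4.37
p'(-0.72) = 19.19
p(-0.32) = 13.96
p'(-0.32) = 28.42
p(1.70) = 74.03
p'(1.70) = 3.47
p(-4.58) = -40.61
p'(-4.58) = 102.45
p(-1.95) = -0.48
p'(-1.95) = -9.27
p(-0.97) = 0.37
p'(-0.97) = 12.78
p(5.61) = -1261.68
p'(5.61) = -971.36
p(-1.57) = -2.72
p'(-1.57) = -2.08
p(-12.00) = -13200.00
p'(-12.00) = 5050.00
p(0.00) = 24.00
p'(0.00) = 34.00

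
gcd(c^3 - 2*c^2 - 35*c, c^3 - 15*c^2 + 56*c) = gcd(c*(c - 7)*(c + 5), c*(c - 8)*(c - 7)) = c^2 - 7*c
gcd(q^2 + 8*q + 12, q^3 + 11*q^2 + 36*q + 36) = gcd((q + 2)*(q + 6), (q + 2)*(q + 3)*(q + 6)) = q^2 + 8*q + 12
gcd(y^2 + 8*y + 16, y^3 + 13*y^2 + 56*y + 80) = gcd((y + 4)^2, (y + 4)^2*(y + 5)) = y^2 + 8*y + 16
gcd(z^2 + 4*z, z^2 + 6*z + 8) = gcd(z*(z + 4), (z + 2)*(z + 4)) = z + 4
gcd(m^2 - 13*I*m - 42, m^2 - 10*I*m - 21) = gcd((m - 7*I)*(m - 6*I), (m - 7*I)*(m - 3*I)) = m - 7*I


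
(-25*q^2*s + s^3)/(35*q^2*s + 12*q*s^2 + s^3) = (-5*q + s)/(7*q + s)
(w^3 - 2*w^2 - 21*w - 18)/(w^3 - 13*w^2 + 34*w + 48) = (w + 3)/(w - 8)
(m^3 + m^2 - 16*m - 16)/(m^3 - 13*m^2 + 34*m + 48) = (m^2 - 16)/(m^2 - 14*m + 48)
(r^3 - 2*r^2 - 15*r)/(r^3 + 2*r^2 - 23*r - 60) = r/(r + 4)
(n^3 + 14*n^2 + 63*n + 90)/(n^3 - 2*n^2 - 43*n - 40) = (n^2 + 9*n + 18)/(n^2 - 7*n - 8)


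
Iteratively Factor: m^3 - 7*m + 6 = (m + 3)*(m^2 - 3*m + 2) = (m - 2)*(m + 3)*(m - 1)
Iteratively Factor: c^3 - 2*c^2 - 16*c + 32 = (c - 2)*(c^2 - 16) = (c - 2)*(c + 4)*(c - 4)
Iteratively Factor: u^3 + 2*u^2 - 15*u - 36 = (u + 3)*(u^2 - u - 12) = (u - 4)*(u + 3)*(u + 3)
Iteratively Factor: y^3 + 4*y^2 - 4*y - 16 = (y - 2)*(y^2 + 6*y + 8) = (y - 2)*(y + 4)*(y + 2)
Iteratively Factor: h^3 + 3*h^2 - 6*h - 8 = (h + 4)*(h^2 - h - 2) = (h - 2)*(h + 4)*(h + 1)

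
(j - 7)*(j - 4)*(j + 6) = j^3 - 5*j^2 - 38*j + 168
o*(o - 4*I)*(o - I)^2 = o^4 - 6*I*o^3 - 9*o^2 + 4*I*o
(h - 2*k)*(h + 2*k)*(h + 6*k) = h^3 + 6*h^2*k - 4*h*k^2 - 24*k^3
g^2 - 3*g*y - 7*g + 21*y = (g - 7)*(g - 3*y)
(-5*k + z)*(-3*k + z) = 15*k^2 - 8*k*z + z^2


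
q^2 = q^2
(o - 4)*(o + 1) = o^2 - 3*o - 4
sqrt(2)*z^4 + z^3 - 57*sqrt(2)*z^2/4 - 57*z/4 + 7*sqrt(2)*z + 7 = (z - 7/2)*(z - 1/2)*(z + 4)*(sqrt(2)*z + 1)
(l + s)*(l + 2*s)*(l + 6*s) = l^3 + 9*l^2*s + 20*l*s^2 + 12*s^3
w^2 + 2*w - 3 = (w - 1)*(w + 3)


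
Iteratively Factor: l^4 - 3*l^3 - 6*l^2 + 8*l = (l + 2)*(l^3 - 5*l^2 + 4*l) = l*(l + 2)*(l^2 - 5*l + 4) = l*(l - 1)*(l + 2)*(l - 4)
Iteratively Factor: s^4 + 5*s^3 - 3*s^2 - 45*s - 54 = (s + 3)*(s^3 + 2*s^2 - 9*s - 18) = (s + 3)^2*(s^2 - s - 6) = (s - 3)*(s + 3)^2*(s + 2)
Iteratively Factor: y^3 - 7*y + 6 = (y - 1)*(y^2 + y - 6) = (y - 2)*(y - 1)*(y + 3)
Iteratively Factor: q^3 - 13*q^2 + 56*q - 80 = (q - 4)*(q^2 - 9*q + 20) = (q - 5)*(q - 4)*(q - 4)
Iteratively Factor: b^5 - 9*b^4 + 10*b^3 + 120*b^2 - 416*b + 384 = (b - 2)*(b^4 - 7*b^3 - 4*b^2 + 112*b - 192) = (b - 2)*(b + 4)*(b^3 - 11*b^2 + 40*b - 48) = (b - 3)*(b - 2)*(b + 4)*(b^2 - 8*b + 16) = (b - 4)*(b - 3)*(b - 2)*(b + 4)*(b - 4)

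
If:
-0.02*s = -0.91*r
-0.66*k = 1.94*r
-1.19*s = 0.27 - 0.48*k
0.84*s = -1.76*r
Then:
No Solution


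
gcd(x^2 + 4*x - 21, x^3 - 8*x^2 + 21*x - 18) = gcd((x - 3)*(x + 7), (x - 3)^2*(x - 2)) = x - 3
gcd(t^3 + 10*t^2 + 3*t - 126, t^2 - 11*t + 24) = t - 3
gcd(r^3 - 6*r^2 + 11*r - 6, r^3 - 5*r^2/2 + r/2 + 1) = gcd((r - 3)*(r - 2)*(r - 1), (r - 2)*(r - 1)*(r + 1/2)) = r^2 - 3*r + 2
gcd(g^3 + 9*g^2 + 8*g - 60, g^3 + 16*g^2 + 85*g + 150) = g^2 + 11*g + 30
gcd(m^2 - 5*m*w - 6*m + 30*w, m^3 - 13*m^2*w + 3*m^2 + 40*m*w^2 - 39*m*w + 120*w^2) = -m + 5*w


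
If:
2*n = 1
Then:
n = 1/2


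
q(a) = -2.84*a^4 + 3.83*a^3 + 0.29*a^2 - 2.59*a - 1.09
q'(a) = -11.36*a^3 + 11.49*a^2 + 0.58*a - 2.59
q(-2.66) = -206.42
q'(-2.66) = 290.97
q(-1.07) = -6.40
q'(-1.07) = 23.86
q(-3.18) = -403.50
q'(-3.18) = 477.07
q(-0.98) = -4.50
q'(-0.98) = 18.57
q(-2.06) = -79.15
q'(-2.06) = 144.28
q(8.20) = -10731.35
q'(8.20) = -5488.79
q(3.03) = -139.11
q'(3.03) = -211.36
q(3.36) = -223.21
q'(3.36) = -301.84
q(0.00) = -1.09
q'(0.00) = -2.59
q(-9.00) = -21379.60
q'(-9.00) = 9204.32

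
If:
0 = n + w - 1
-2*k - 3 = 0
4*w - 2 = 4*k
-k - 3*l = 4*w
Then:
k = -3/2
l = 11/6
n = 2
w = -1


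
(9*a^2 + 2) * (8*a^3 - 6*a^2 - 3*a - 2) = 72*a^5 - 54*a^4 - 11*a^3 - 30*a^2 - 6*a - 4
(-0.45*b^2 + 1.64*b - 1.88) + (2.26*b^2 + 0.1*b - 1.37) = 1.81*b^2 + 1.74*b - 3.25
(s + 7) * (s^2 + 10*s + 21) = s^3 + 17*s^2 + 91*s + 147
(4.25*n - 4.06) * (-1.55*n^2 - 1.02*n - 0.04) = -6.5875*n^3 + 1.958*n^2 + 3.9712*n + 0.1624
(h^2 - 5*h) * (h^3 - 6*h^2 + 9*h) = h^5 - 11*h^4 + 39*h^3 - 45*h^2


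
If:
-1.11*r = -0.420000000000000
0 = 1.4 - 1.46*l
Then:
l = 0.96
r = 0.38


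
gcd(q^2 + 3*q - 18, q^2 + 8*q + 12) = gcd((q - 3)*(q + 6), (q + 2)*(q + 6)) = q + 6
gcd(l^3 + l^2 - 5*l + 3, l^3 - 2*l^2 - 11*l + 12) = l^2 + 2*l - 3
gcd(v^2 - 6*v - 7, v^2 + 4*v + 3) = v + 1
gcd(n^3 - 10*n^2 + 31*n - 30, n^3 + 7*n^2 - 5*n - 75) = n - 3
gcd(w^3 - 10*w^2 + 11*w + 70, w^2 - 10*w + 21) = w - 7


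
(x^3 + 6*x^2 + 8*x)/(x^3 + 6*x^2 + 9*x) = (x^2 + 6*x + 8)/(x^2 + 6*x + 9)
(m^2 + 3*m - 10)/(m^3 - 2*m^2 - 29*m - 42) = (-m^2 - 3*m + 10)/(-m^3 + 2*m^2 + 29*m + 42)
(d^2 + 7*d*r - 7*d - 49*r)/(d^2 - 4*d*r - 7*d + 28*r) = (-d - 7*r)/(-d + 4*r)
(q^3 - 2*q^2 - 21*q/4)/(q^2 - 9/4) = q*(2*q - 7)/(2*q - 3)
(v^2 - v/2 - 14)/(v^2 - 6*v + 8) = (v + 7/2)/(v - 2)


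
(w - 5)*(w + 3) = w^2 - 2*w - 15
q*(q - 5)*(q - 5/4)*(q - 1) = q^4 - 29*q^3/4 + 25*q^2/2 - 25*q/4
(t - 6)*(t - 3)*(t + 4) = t^3 - 5*t^2 - 18*t + 72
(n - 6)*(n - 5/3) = n^2 - 23*n/3 + 10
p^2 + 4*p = p*(p + 4)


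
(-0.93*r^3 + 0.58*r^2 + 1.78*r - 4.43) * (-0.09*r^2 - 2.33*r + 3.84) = 0.0837*r^5 + 2.1147*r^4 - 5.0828*r^3 - 1.5215*r^2 + 17.1571*r - 17.0112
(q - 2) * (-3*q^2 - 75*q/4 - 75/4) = -3*q^3 - 51*q^2/4 + 75*q/4 + 75/2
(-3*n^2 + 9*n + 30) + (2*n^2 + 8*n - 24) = -n^2 + 17*n + 6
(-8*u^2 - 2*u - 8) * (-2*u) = 16*u^3 + 4*u^2 + 16*u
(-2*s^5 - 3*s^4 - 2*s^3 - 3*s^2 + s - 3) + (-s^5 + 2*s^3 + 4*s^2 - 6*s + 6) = -3*s^5 - 3*s^4 + s^2 - 5*s + 3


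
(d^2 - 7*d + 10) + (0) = d^2 - 7*d + 10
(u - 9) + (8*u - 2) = 9*u - 11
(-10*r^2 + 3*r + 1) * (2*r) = -20*r^3 + 6*r^2 + 2*r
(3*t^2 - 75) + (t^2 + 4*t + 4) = 4*t^2 + 4*t - 71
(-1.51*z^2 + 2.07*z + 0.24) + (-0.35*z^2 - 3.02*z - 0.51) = -1.86*z^2 - 0.95*z - 0.27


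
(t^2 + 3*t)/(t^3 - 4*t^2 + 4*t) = (t + 3)/(t^2 - 4*t + 4)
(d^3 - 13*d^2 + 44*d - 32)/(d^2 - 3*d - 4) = (d^2 - 9*d + 8)/(d + 1)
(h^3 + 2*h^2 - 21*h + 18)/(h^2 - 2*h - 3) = (h^2 + 5*h - 6)/(h + 1)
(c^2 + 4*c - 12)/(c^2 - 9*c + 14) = (c + 6)/(c - 7)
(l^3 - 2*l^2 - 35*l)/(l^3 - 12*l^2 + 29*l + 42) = l*(l + 5)/(l^2 - 5*l - 6)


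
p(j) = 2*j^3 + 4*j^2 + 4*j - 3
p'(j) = 6*j^2 + 8*j + 4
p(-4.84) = -155.42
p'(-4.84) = 105.83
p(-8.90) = -1131.70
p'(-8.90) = 408.06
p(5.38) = 445.74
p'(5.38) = 220.71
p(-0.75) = -4.59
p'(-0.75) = 1.38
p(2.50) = 63.25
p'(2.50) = 61.50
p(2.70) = 76.33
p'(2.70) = 69.34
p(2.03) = 38.33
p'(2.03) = 44.97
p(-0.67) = -4.49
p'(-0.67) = 1.33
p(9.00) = 1815.00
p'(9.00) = 562.00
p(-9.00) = -1173.00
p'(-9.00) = 418.00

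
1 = 1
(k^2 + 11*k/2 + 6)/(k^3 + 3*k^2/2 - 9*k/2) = (2*k^2 + 11*k + 12)/(k*(2*k^2 + 3*k - 9))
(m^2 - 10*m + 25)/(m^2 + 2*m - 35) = (m - 5)/(m + 7)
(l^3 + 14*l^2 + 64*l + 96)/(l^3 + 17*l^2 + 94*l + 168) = (l + 4)/(l + 7)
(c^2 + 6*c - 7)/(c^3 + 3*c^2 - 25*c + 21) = 1/(c - 3)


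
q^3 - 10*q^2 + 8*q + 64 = (q - 8)*(q - 4)*(q + 2)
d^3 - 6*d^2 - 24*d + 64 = (d - 8)*(d - 2)*(d + 4)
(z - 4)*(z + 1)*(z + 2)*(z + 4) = z^4 + 3*z^3 - 14*z^2 - 48*z - 32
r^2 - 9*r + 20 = (r - 5)*(r - 4)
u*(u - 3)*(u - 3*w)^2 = u^4 - 6*u^3*w - 3*u^3 + 9*u^2*w^2 + 18*u^2*w - 27*u*w^2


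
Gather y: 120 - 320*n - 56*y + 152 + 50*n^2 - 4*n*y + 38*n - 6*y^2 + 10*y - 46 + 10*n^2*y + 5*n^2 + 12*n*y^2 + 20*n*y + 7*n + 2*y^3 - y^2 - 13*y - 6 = 55*n^2 - 275*n + 2*y^3 + y^2*(12*n - 7) + y*(10*n^2 + 16*n - 59) + 220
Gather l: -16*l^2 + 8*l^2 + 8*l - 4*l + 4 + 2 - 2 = -8*l^2 + 4*l + 4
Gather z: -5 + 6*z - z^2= -z^2 + 6*z - 5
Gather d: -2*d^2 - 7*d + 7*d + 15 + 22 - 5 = 32 - 2*d^2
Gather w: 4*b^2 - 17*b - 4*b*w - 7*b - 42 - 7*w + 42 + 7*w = 4*b^2 - 4*b*w - 24*b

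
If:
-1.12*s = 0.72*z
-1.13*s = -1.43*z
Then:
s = 0.00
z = 0.00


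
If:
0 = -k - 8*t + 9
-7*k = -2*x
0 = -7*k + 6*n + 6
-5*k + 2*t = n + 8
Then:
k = -57/77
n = -41/22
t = 375/308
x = -57/22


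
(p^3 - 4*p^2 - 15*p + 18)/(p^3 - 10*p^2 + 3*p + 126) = (p - 1)/(p - 7)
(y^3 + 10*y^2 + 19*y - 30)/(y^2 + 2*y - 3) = (y^2 + 11*y + 30)/(y + 3)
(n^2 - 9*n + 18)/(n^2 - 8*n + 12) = (n - 3)/(n - 2)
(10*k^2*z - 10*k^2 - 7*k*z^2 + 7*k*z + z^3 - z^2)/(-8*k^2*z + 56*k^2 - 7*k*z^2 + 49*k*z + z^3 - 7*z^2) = (-10*k^2*z + 10*k^2 + 7*k*z^2 - 7*k*z - z^3 + z^2)/(8*k^2*z - 56*k^2 + 7*k*z^2 - 49*k*z - z^3 + 7*z^2)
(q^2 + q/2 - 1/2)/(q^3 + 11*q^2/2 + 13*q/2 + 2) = (2*q - 1)/(2*q^2 + 9*q + 4)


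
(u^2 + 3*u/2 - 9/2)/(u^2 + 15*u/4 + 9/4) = 2*(2*u - 3)/(4*u + 3)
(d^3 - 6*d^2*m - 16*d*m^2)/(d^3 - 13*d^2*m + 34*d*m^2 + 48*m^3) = d*(d + 2*m)/(d^2 - 5*d*m - 6*m^2)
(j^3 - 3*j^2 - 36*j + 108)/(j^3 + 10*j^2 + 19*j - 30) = (j^2 - 9*j + 18)/(j^2 + 4*j - 5)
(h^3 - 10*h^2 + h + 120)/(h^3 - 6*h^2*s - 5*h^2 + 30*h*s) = (-h^2 + 5*h + 24)/(h*(-h + 6*s))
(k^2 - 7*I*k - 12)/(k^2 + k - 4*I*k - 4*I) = (k - 3*I)/(k + 1)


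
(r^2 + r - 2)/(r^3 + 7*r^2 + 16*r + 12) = (r - 1)/(r^2 + 5*r + 6)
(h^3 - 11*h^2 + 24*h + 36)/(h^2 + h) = h - 12 + 36/h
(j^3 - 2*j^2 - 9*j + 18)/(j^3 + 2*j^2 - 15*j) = (j^2 + j - 6)/(j*(j + 5))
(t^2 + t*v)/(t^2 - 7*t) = (t + v)/(t - 7)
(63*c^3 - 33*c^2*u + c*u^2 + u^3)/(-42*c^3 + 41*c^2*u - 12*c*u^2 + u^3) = (-21*c^2 + 4*c*u + u^2)/(14*c^2 - 9*c*u + u^2)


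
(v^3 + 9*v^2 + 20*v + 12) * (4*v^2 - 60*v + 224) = 4*v^5 - 24*v^4 - 236*v^3 + 864*v^2 + 3760*v + 2688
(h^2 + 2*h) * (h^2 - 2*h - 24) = h^4 - 28*h^2 - 48*h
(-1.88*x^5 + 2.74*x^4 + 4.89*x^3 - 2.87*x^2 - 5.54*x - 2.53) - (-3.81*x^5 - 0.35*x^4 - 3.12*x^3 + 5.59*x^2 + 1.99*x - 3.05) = 1.93*x^5 + 3.09*x^4 + 8.01*x^3 - 8.46*x^2 - 7.53*x + 0.52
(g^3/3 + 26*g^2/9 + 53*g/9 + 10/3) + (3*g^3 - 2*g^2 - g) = 10*g^3/3 + 8*g^2/9 + 44*g/9 + 10/3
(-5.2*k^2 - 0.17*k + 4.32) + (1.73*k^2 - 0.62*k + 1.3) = -3.47*k^2 - 0.79*k + 5.62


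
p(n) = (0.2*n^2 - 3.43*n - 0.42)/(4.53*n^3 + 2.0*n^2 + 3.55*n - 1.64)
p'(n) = (0.4*n - 3.43)/(4.53*n^3 + 2.0*n^2 + 3.55*n - 1.64) + (-13.59*n^2 - 4.0*n - 3.55)*(0.2*n^2 - 3.43*n - 0.42)/(4.53*n^3 + 2.0*n^2 + 3.55*n - 1.64)^2 = (-0.906*n^4 + 31.0758*n^3 + 13.2778*n^2 + 1.024*n + 7.1162)/(20.5209*n^6 + 18.12*n^5 + 36.163*n^4 - 0.6584*n^3 + 6.0425*n^2 - 11.644*n + 2.6896)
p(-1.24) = -0.36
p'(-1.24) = -0.26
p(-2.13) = -0.18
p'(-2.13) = -0.13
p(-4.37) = -0.05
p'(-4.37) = -0.02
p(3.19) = -0.05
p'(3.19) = 0.03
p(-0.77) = -0.45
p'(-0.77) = -0.01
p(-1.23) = -0.36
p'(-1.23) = -0.26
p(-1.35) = -0.33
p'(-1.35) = -0.26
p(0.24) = 2.02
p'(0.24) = 22.97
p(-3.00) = -0.10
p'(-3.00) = -0.06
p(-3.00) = -0.10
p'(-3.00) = -0.06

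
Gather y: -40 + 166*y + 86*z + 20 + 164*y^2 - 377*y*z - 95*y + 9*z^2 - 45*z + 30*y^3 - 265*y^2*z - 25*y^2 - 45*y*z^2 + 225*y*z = 30*y^3 + y^2*(139 - 265*z) + y*(-45*z^2 - 152*z + 71) + 9*z^2 + 41*z - 20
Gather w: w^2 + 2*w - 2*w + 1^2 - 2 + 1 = w^2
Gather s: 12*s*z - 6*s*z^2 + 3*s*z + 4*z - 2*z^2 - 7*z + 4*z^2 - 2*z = s*(-6*z^2 + 15*z) + 2*z^2 - 5*z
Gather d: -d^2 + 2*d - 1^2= -d^2 + 2*d - 1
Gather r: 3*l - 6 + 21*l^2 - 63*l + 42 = 21*l^2 - 60*l + 36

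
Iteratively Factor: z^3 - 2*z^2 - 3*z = (z)*(z^2 - 2*z - 3) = z*(z + 1)*(z - 3)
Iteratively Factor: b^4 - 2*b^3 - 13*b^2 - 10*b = (b + 2)*(b^3 - 4*b^2 - 5*b) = (b - 5)*(b + 2)*(b^2 + b) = b*(b - 5)*(b + 2)*(b + 1)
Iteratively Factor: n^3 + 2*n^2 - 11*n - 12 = (n + 1)*(n^2 + n - 12) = (n - 3)*(n + 1)*(n + 4)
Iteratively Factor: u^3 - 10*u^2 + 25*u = (u - 5)*(u^2 - 5*u) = (u - 5)^2*(u)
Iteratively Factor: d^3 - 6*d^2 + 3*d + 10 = (d - 2)*(d^2 - 4*d - 5) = (d - 2)*(d + 1)*(d - 5)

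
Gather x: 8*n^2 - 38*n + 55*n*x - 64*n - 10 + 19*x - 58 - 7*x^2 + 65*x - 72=8*n^2 - 102*n - 7*x^2 + x*(55*n + 84) - 140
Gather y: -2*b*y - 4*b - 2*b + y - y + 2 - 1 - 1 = -2*b*y - 6*b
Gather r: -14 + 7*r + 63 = 7*r + 49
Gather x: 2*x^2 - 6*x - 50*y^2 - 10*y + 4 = 2*x^2 - 6*x - 50*y^2 - 10*y + 4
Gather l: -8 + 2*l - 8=2*l - 16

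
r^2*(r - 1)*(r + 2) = r^4 + r^3 - 2*r^2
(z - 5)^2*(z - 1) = z^3 - 11*z^2 + 35*z - 25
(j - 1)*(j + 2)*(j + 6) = j^3 + 7*j^2 + 4*j - 12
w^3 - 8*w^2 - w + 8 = (w - 8)*(w - 1)*(w + 1)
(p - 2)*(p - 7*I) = p^2 - 2*p - 7*I*p + 14*I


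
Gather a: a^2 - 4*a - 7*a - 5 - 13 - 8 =a^2 - 11*a - 26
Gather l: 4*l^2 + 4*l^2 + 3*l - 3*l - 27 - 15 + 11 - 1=8*l^2 - 32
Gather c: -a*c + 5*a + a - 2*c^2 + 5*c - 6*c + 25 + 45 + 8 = 6*a - 2*c^2 + c*(-a - 1) + 78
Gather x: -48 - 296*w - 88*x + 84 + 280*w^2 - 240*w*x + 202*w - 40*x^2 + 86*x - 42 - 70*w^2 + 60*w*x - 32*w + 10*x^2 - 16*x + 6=210*w^2 - 126*w - 30*x^2 + x*(-180*w - 18)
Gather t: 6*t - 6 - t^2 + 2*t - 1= -t^2 + 8*t - 7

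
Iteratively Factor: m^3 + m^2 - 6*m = (m - 2)*(m^2 + 3*m) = m*(m - 2)*(m + 3)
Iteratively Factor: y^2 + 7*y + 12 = (y + 4)*(y + 3)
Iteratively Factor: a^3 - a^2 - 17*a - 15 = (a - 5)*(a^2 + 4*a + 3) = (a - 5)*(a + 3)*(a + 1)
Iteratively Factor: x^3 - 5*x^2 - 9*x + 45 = (x - 3)*(x^2 - 2*x - 15) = (x - 3)*(x + 3)*(x - 5)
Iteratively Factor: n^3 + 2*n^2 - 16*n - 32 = (n + 4)*(n^2 - 2*n - 8) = (n + 2)*(n + 4)*(n - 4)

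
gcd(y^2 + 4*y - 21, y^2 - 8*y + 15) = y - 3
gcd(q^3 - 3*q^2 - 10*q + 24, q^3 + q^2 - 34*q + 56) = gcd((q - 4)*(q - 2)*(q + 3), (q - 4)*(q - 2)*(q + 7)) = q^2 - 6*q + 8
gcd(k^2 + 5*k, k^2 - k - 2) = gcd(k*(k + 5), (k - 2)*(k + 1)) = 1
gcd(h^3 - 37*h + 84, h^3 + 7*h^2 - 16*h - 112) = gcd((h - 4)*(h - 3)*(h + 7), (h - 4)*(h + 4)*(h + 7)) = h^2 + 3*h - 28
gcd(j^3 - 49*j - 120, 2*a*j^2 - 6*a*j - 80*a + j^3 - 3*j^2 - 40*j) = j^2 - 3*j - 40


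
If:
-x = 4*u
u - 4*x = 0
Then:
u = 0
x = 0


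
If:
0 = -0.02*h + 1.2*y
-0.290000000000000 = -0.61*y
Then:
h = 28.52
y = 0.48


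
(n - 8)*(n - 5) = n^2 - 13*n + 40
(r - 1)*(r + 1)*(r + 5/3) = r^3 + 5*r^2/3 - r - 5/3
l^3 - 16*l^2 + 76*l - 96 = (l - 8)*(l - 6)*(l - 2)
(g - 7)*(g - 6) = g^2 - 13*g + 42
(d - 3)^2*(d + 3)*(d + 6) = d^4 + 3*d^3 - 27*d^2 - 27*d + 162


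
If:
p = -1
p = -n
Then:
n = 1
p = -1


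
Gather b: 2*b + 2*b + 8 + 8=4*b + 16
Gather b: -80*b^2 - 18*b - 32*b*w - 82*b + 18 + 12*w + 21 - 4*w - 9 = -80*b^2 + b*(-32*w - 100) + 8*w + 30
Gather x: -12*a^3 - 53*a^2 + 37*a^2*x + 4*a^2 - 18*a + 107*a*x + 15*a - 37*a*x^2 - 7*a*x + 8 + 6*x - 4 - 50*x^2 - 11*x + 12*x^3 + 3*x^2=-12*a^3 - 49*a^2 - 3*a + 12*x^3 + x^2*(-37*a - 47) + x*(37*a^2 + 100*a - 5) + 4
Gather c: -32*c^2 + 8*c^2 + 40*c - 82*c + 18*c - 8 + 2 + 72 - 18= -24*c^2 - 24*c + 48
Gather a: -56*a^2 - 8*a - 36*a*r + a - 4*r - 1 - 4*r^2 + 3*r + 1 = -56*a^2 + a*(-36*r - 7) - 4*r^2 - r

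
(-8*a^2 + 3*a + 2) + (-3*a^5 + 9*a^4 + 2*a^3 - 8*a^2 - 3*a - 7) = -3*a^5 + 9*a^4 + 2*a^3 - 16*a^2 - 5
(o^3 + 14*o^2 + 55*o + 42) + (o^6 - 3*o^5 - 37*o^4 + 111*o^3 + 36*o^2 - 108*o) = o^6 - 3*o^5 - 37*o^4 + 112*o^3 + 50*o^2 - 53*o + 42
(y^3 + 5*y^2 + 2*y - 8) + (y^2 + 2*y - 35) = y^3 + 6*y^2 + 4*y - 43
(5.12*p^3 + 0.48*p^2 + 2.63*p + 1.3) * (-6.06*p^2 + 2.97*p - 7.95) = -31.0272*p^5 + 12.2976*p^4 - 55.2162*p^3 - 3.8829*p^2 - 17.0475*p - 10.335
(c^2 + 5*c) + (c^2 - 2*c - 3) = 2*c^2 + 3*c - 3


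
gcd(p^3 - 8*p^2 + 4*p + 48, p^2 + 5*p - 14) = 1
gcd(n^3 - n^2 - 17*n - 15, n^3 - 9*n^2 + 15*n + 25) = n^2 - 4*n - 5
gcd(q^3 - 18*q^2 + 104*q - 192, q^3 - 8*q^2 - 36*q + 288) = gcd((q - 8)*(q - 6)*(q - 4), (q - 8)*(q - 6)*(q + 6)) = q^2 - 14*q + 48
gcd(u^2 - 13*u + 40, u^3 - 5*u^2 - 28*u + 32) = u - 8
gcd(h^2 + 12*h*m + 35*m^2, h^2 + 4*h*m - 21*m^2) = h + 7*m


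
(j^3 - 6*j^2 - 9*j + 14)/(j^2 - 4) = (j^2 - 8*j + 7)/(j - 2)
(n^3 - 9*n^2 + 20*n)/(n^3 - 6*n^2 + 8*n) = (n - 5)/(n - 2)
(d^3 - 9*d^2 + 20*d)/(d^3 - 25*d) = (d - 4)/(d + 5)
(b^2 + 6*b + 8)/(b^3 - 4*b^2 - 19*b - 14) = (b + 4)/(b^2 - 6*b - 7)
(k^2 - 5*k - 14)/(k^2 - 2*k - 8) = (k - 7)/(k - 4)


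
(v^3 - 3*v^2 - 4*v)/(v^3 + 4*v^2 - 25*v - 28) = v/(v + 7)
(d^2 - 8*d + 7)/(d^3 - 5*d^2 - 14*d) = (d - 1)/(d*(d + 2))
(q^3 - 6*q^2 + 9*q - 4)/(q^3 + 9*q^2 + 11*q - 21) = (q^2 - 5*q + 4)/(q^2 + 10*q + 21)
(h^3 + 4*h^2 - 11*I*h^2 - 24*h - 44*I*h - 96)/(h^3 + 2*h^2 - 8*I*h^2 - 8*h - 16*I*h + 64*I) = (h - 3*I)/(h - 2)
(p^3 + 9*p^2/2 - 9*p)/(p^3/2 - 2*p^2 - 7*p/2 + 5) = p*(2*p^2 + 9*p - 18)/(p^3 - 4*p^2 - 7*p + 10)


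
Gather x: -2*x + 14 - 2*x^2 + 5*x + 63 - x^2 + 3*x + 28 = -3*x^2 + 6*x + 105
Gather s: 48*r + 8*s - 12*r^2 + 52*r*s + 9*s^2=-12*r^2 + 48*r + 9*s^2 + s*(52*r + 8)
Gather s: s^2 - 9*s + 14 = s^2 - 9*s + 14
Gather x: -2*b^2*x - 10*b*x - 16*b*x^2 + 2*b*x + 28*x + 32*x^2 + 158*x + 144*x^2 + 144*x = x^2*(176 - 16*b) + x*(-2*b^2 - 8*b + 330)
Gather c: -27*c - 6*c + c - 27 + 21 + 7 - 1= -32*c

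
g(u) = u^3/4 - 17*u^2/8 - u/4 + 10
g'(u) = 3*u^2/4 - 17*u/4 - 1/4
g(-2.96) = -14.36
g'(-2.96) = 18.90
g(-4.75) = -63.55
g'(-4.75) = 36.86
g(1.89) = 3.62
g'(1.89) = -5.60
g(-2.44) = -5.67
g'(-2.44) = 14.59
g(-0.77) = 8.82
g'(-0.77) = 3.47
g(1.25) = 6.86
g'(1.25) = -4.39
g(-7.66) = -225.13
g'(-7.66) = 76.31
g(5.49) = -14.05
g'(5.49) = -0.98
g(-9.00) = -342.12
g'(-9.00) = 98.75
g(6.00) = -14.00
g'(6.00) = 1.25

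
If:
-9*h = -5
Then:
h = 5/9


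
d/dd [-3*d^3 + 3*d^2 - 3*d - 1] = -9*d^2 + 6*d - 3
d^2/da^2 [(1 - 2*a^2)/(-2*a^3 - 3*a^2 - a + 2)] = 2*(8*a^6 - 36*a^4 + 2*a^3 + 3*a^2 - 21*a + 1)/(8*a^9 + 36*a^8 + 66*a^7 + 39*a^6 - 39*a^5 - 69*a^4 - 11*a^3 + 30*a^2 + 12*a - 8)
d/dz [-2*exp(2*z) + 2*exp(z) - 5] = (2 - 4*exp(z))*exp(z)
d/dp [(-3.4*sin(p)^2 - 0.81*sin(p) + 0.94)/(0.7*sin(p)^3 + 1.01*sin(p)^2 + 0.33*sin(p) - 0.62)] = (2.38*sin(p)^4 + 1.134*sin(p)^3 - 2.2779*sin(p)^2 + 2.3172*sin(p) + 0.192)*cos(p)/(0.49*sin(p)^6 + 1.414*sin(p)^5 + 1.4821*sin(p)^4 - 0.2014*sin(p)^3 - 1.1435*sin(p)^2 - 0.4092*sin(p) + 0.3844)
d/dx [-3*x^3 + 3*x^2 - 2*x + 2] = -9*x^2 + 6*x - 2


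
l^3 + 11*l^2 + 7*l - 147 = (l - 3)*(l + 7)^2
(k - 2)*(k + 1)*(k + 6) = k^3 + 5*k^2 - 8*k - 12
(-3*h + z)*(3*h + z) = -9*h^2 + z^2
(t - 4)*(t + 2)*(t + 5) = t^3 + 3*t^2 - 18*t - 40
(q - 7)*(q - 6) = q^2 - 13*q + 42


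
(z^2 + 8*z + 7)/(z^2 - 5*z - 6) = (z + 7)/(z - 6)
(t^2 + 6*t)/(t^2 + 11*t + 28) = t*(t + 6)/(t^2 + 11*t + 28)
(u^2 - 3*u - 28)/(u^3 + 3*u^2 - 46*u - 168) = 1/(u + 6)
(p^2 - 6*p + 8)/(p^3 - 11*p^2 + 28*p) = (p - 2)/(p*(p - 7))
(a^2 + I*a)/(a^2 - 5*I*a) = (a + I)/(a - 5*I)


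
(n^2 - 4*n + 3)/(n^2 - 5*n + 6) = (n - 1)/(n - 2)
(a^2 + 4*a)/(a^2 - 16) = a/(a - 4)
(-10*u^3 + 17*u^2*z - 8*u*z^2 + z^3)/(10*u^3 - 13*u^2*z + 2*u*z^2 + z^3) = (-5*u + z)/(5*u + z)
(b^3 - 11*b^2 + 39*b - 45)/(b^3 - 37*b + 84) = (b^2 - 8*b + 15)/(b^2 + 3*b - 28)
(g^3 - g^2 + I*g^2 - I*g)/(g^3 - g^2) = (g + I)/g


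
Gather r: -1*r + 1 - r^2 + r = 1 - r^2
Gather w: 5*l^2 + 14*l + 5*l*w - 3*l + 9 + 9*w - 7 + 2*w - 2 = 5*l^2 + 11*l + w*(5*l + 11)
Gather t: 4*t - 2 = 4*t - 2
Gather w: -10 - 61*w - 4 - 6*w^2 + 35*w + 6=-6*w^2 - 26*w - 8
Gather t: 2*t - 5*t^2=-5*t^2 + 2*t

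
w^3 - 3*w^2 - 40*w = w*(w - 8)*(w + 5)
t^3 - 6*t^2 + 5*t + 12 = (t - 4)*(t - 3)*(t + 1)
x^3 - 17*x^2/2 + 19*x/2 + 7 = (x - 7)*(x - 2)*(x + 1/2)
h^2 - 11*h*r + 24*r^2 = (h - 8*r)*(h - 3*r)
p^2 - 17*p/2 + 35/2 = (p - 5)*(p - 7/2)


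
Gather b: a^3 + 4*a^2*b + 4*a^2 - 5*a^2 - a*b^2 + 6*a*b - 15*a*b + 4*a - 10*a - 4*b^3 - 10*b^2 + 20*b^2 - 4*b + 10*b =a^3 - a^2 - 6*a - 4*b^3 + b^2*(10 - a) + b*(4*a^2 - 9*a + 6)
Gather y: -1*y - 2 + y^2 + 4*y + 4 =y^2 + 3*y + 2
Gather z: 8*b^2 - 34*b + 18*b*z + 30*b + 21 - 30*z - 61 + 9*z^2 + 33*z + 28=8*b^2 - 4*b + 9*z^2 + z*(18*b + 3) - 12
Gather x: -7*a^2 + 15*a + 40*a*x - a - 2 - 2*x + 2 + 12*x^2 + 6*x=-7*a^2 + 14*a + 12*x^2 + x*(40*a + 4)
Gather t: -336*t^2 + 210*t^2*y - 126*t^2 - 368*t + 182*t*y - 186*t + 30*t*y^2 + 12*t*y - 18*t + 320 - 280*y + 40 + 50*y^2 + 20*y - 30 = t^2*(210*y - 462) + t*(30*y^2 + 194*y - 572) + 50*y^2 - 260*y + 330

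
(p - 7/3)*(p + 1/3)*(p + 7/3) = p^3 + p^2/3 - 49*p/9 - 49/27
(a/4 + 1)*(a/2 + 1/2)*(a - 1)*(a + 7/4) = a^4/8 + 23*a^3/32 + 3*a^2/4 - 23*a/32 - 7/8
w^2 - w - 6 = (w - 3)*(w + 2)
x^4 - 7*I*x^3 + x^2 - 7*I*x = x*(x - 7*I)*(x - I)*(x + I)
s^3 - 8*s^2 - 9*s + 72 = (s - 8)*(s - 3)*(s + 3)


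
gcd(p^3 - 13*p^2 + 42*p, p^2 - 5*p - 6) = p - 6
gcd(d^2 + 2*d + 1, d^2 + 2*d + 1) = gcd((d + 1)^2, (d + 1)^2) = d^2 + 2*d + 1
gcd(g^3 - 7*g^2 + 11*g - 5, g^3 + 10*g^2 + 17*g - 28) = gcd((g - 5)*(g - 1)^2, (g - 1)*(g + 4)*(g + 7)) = g - 1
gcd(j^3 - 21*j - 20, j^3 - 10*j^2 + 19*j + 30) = j^2 - 4*j - 5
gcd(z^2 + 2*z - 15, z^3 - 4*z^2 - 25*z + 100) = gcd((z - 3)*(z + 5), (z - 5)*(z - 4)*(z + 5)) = z + 5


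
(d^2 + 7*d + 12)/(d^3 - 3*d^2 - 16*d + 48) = (d + 3)/(d^2 - 7*d + 12)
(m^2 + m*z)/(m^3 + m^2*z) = 1/m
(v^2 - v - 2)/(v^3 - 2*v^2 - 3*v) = (v - 2)/(v*(v - 3))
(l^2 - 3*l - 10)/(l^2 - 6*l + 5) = (l + 2)/(l - 1)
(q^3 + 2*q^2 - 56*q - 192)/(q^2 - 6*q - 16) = (q^2 + 10*q + 24)/(q + 2)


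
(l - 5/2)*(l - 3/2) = l^2 - 4*l + 15/4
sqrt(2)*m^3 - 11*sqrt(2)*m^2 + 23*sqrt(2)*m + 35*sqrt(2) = (m - 7)*(m - 5)*(sqrt(2)*m + sqrt(2))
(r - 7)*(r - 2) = r^2 - 9*r + 14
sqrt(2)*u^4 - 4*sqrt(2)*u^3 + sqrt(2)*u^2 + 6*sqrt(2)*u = u*(u - 3)*(u - 2)*(sqrt(2)*u + sqrt(2))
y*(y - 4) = y^2 - 4*y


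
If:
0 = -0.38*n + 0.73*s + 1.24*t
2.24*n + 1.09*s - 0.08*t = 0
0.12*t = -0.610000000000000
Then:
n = -3.50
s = 6.81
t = -5.08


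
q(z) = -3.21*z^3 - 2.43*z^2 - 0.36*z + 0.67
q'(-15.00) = -2094.21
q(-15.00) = 10293.07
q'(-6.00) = -317.88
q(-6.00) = 608.71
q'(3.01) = -102.24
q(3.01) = -109.97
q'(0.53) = -5.64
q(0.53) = -0.68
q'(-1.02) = -5.42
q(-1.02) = 1.92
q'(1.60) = -32.79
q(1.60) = -19.27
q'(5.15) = -280.80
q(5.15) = -504.09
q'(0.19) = -1.63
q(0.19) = 0.49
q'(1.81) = -40.71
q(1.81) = -26.98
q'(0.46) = -4.63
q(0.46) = -0.32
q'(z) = -9.63*z^2 - 4.86*z - 0.36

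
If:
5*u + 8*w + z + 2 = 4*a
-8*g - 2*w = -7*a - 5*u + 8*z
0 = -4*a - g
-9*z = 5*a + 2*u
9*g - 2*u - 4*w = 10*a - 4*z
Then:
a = 74/3433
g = -296/3433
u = -608/3433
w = -453/3433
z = 94/3433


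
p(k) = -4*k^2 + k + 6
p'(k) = 1 - 8*k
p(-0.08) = 5.89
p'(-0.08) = 1.64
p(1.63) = -3.00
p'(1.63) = -12.04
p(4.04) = -55.25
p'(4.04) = -31.32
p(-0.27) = 5.44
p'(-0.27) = 3.16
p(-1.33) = -2.41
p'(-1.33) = 11.64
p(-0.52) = 4.40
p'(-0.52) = 5.16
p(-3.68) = -51.85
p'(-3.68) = 30.44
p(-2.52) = -21.92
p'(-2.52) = 21.16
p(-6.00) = -144.00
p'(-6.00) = 49.00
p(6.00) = -132.00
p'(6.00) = -47.00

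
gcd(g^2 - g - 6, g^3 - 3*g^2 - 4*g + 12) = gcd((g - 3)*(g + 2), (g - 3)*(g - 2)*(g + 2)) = g^2 - g - 6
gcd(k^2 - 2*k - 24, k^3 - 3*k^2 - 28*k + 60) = k - 6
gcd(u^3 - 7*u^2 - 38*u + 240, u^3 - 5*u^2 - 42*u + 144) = u^2 - 2*u - 48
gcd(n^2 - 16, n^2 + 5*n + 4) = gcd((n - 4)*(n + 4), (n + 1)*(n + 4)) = n + 4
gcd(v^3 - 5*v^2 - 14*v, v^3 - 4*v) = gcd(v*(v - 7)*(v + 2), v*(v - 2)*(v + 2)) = v^2 + 2*v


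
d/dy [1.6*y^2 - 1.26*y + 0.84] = 3.2*y - 1.26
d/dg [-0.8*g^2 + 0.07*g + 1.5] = 0.07 - 1.6*g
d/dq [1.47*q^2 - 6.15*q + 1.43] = 2.94*q - 6.15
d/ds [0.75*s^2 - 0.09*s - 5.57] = 1.5*s - 0.09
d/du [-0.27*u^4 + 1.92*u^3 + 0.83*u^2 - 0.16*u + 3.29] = -1.08*u^3 + 5.76*u^2 + 1.66*u - 0.16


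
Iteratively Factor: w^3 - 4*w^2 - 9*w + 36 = (w - 4)*(w^2 - 9) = (w - 4)*(w + 3)*(w - 3)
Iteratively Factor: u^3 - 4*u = (u - 2)*(u^2 + 2*u) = (u - 2)*(u + 2)*(u)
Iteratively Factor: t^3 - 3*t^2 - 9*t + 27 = (t - 3)*(t^2 - 9) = (t - 3)*(t + 3)*(t - 3)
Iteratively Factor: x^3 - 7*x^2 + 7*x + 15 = (x + 1)*(x^2 - 8*x + 15) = (x - 3)*(x + 1)*(x - 5)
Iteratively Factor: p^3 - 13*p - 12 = (p + 1)*(p^2 - p - 12) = (p - 4)*(p + 1)*(p + 3)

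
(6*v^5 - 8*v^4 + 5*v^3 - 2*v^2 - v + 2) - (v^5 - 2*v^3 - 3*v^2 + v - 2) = 5*v^5 - 8*v^4 + 7*v^3 + v^2 - 2*v + 4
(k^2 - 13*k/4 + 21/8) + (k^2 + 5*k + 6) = 2*k^2 + 7*k/4 + 69/8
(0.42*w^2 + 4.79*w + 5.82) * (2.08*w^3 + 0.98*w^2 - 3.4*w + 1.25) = 0.8736*w^5 + 10.3748*w^4 + 15.3718*w^3 - 10.0574*w^2 - 13.8005*w + 7.275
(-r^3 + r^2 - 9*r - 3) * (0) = 0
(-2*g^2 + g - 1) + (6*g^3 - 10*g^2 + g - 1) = 6*g^3 - 12*g^2 + 2*g - 2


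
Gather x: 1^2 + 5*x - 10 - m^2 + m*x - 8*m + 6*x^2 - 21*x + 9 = -m^2 - 8*m + 6*x^2 + x*(m - 16)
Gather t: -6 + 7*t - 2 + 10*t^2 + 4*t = 10*t^2 + 11*t - 8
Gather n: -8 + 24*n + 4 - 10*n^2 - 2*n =-10*n^2 + 22*n - 4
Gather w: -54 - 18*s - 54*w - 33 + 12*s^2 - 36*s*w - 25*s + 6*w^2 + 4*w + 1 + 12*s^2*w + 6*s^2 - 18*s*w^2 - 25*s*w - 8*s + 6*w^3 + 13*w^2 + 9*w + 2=18*s^2 - 51*s + 6*w^3 + w^2*(19 - 18*s) + w*(12*s^2 - 61*s - 41) - 84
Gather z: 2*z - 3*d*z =z*(2 - 3*d)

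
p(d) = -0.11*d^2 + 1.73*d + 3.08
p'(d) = 1.73 - 0.22*d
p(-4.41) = -6.69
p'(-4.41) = 2.70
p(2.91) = 7.18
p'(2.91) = 1.09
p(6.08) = 9.53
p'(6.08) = 0.39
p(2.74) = 6.99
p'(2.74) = 1.13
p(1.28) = 5.11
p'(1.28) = 1.45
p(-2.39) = -1.68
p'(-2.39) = 2.26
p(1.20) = 5.00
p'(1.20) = 1.47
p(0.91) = 4.56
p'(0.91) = 1.53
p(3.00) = 7.28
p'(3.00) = 1.07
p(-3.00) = -3.10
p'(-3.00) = 2.39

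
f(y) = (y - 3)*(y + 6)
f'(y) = 2*y + 3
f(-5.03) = -7.79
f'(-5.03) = -7.06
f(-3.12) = -17.63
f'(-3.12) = -3.24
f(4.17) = 11.90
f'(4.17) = 11.34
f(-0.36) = -18.95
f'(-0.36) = 2.28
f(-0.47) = -19.19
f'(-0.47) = 2.06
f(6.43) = 42.63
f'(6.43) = 15.86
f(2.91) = -0.80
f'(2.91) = 8.82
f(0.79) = -15.01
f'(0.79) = 4.58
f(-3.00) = -18.00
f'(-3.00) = -3.00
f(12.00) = 162.00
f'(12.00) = 27.00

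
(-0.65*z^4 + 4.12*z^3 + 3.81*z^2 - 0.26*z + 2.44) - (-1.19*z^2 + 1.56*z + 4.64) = -0.65*z^4 + 4.12*z^3 + 5.0*z^2 - 1.82*z - 2.2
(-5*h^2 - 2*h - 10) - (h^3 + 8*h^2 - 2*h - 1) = -h^3 - 13*h^2 - 9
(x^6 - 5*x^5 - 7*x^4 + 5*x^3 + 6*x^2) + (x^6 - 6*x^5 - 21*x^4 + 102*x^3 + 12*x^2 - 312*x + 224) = 2*x^6 - 11*x^5 - 28*x^4 + 107*x^3 + 18*x^2 - 312*x + 224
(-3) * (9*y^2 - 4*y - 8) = -27*y^2 + 12*y + 24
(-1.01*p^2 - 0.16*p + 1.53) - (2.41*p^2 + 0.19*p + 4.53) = -3.42*p^2 - 0.35*p - 3.0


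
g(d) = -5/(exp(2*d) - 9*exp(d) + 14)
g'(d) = -5*(-2*exp(2*d) + 9*exp(d))/(exp(2*d) - 9*exp(d) + 14)^2 = (10*exp(d) - 45)*exp(d)/(exp(2*d) - 9*exp(d) + 14)^2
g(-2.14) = -0.39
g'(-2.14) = -0.03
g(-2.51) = -0.38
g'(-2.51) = -0.02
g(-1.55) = -0.41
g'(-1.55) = -0.06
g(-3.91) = -0.36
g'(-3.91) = -0.00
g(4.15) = -0.00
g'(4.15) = 0.00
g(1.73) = 1.01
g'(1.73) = 2.63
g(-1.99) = -0.39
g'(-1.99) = -0.04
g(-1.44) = -0.42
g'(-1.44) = -0.07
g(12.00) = 0.00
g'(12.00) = 0.00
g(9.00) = 0.00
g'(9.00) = 0.00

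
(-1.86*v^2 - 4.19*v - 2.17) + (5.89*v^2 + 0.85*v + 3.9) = 4.03*v^2 - 3.34*v + 1.73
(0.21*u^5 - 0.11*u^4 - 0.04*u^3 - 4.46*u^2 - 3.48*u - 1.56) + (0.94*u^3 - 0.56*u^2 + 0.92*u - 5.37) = 0.21*u^5 - 0.11*u^4 + 0.9*u^3 - 5.02*u^2 - 2.56*u - 6.93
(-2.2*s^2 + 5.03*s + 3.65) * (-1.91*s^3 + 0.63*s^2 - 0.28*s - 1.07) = 4.202*s^5 - 10.9933*s^4 - 3.1866*s^3 + 3.2451*s^2 - 6.4041*s - 3.9055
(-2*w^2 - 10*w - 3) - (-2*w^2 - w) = -9*w - 3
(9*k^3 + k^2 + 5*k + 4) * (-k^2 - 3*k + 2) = -9*k^5 - 28*k^4 + 10*k^3 - 17*k^2 - 2*k + 8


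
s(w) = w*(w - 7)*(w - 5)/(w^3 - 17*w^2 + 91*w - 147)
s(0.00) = 0.00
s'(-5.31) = -0.04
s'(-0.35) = -0.20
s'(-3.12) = -0.07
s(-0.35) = 0.08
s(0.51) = -0.14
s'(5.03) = -1.27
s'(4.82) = -1.19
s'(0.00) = -0.24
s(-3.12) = 0.41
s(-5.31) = 0.54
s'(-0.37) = -0.20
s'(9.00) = -0.92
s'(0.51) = -0.33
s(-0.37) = 0.08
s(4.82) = 0.22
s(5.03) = -0.04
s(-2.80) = 0.38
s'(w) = w*(w - 7)*(w - 5)*(-3*w^2 + 34*w - 91)/(w^3 - 17*w^2 + 91*w - 147)^2 + w*(w - 7)/(w^3 - 17*w^2 + 91*w - 147) + w*(w - 5)/(w^3 - 17*w^2 + 91*w - 147) + (w - 7)*(w - 5)/(w^3 - 17*w^2 + 91*w - 147)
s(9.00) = 3.00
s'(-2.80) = -0.08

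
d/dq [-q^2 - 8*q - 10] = -2*q - 8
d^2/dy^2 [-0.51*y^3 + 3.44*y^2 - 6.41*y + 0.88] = 6.88 - 3.06*y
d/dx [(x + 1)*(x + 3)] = 2*x + 4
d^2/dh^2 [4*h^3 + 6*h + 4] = 24*h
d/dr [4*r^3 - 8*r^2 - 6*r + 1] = 12*r^2 - 16*r - 6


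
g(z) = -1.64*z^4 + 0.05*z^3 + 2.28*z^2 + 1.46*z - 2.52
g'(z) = -6.56*z^3 + 0.15*z^2 + 4.56*z + 1.46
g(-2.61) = -67.79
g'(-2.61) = 107.21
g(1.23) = -0.94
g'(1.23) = -4.91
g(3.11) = -127.84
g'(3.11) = -180.23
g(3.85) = -320.57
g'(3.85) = -353.12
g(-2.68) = -75.62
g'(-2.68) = 116.59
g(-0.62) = -2.80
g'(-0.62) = 0.25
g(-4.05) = -415.59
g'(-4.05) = 421.23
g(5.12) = -1055.56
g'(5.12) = -851.73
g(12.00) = -33577.32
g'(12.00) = -11257.90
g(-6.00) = -2065.44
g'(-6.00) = 1396.46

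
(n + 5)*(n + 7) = n^2 + 12*n + 35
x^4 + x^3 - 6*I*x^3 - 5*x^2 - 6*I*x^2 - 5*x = x*(x + 1)*(x - 5*I)*(x - I)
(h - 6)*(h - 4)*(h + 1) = h^3 - 9*h^2 + 14*h + 24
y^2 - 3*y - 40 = (y - 8)*(y + 5)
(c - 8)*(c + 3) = c^2 - 5*c - 24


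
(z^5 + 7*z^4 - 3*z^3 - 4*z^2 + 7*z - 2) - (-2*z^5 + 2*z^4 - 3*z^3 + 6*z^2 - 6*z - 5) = 3*z^5 + 5*z^4 - 10*z^2 + 13*z + 3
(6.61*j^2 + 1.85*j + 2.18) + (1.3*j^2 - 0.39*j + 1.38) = 7.91*j^2 + 1.46*j + 3.56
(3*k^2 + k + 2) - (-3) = 3*k^2 + k + 5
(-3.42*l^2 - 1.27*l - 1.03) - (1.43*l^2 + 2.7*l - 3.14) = -4.85*l^2 - 3.97*l + 2.11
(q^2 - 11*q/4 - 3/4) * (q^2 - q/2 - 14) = q^4 - 13*q^3/4 - 107*q^2/8 + 311*q/8 + 21/2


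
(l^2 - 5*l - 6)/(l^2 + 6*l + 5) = (l - 6)/(l + 5)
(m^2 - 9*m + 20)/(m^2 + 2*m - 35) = (m - 4)/(m + 7)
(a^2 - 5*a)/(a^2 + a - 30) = a/(a + 6)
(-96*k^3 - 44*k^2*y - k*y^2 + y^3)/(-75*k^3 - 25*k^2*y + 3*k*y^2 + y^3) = (-32*k^2 - 4*k*y + y^2)/(-25*k^2 + y^2)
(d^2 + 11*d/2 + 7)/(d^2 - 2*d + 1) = (d^2 + 11*d/2 + 7)/(d^2 - 2*d + 1)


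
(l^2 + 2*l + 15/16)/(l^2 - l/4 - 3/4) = (l + 5/4)/(l - 1)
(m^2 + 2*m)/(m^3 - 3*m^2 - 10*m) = 1/(m - 5)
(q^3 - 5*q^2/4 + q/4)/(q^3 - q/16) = 4*(q - 1)/(4*q + 1)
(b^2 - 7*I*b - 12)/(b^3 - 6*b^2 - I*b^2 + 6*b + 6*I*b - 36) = (b - 4*I)/(b^2 + 2*b*(-3 + I) - 12*I)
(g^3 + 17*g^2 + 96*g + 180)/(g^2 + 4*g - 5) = (g^2 + 12*g + 36)/(g - 1)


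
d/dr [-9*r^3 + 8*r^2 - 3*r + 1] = -27*r^2 + 16*r - 3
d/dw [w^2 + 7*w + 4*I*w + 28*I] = 2*w + 7 + 4*I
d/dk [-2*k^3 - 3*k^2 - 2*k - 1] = -6*k^2 - 6*k - 2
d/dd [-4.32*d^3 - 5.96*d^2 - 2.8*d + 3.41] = -12.96*d^2 - 11.92*d - 2.8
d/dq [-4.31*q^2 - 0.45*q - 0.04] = -8.62*q - 0.45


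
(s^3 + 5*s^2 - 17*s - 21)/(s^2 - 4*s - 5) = (s^2 + 4*s - 21)/(s - 5)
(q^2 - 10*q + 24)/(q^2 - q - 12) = (q - 6)/(q + 3)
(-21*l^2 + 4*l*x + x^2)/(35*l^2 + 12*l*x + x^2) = (-3*l + x)/(5*l + x)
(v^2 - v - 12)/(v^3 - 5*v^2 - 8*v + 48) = 1/(v - 4)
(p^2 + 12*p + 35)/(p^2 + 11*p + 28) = (p + 5)/(p + 4)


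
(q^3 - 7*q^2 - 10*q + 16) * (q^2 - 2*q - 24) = q^5 - 9*q^4 - 20*q^3 + 204*q^2 + 208*q - 384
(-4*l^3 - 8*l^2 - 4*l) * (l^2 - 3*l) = -4*l^5 + 4*l^4 + 20*l^3 + 12*l^2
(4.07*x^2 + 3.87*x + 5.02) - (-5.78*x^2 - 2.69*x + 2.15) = 9.85*x^2 + 6.56*x + 2.87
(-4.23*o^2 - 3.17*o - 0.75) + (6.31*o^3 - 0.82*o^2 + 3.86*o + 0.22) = 6.31*o^3 - 5.05*o^2 + 0.69*o - 0.53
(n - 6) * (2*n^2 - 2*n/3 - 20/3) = 2*n^3 - 38*n^2/3 - 8*n/3 + 40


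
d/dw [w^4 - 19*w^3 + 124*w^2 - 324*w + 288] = 4*w^3 - 57*w^2 + 248*w - 324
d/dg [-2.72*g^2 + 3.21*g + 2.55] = 3.21 - 5.44*g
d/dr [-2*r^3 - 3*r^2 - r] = -6*r^2 - 6*r - 1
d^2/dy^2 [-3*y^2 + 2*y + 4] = -6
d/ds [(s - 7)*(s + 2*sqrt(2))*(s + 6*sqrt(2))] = 3*s^2 - 14*s + 16*sqrt(2)*s - 56*sqrt(2) + 24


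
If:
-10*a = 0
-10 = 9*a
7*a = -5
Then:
No Solution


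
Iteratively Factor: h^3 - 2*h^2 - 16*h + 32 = (h - 2)*(h^2 - 16) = (h - 2)*(h + 4)*(h - 4)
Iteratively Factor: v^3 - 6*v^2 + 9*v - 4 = (v - 1)*(v^2 - 5*v + 4) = (v - 4)*(v - 1)*(v - 1)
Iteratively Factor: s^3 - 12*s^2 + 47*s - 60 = (s - 5)*(s^2 - 7*s + 12) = (s - 5)*(s - 3)*(s - 4)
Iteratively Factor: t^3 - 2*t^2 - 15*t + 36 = (t - 3)*(t^2 + t - 12) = (t - 3)^2*(t + 4)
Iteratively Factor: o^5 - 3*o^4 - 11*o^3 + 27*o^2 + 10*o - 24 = (o - 1)*(o^4 - 2*o^3 - 13*o^2 + 14*o + 24) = (o - 4)*(o - 1)*(o^3 + 2*o^2 - 5*o - 6) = (o - 4)*(o - 1)*(o + 1)*(o^2 + o - 6) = (o - 4)*(o - 2)*(o - 1)*(o + 1)*(o + 3)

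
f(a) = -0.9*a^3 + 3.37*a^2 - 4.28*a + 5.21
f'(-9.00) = -283.64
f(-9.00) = 972.80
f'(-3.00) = -48.80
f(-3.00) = 72.68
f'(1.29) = -0.08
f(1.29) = 3.36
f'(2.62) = -5.16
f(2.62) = 0.94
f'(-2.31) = -34.26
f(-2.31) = 44.17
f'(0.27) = -2.66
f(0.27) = 4.28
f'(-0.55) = -8.80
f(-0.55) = 8.73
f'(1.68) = -0.58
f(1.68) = 3.26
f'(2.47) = -4.10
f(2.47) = 1.64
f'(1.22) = -0.08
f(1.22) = 3.37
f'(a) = -2.7*a^2 + 6.74*a - 4.28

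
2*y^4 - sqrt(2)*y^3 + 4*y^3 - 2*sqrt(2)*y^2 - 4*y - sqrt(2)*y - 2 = (y + 1)*(y - sqrt(2))*(sqrt(2)*y + 1)*(sqrt(2)*y + sqrt(2))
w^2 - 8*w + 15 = (w - 5)*(w - 3)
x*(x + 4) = x^2 + 4*x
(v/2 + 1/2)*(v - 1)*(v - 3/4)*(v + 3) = v^4/2 + 9*v^3/8 - 13*v^2/8 - 9*v/8 + 9/8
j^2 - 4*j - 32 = (j - 8)*(j + 4)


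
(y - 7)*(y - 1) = y^2 - 8*y + 7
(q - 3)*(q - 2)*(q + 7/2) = q^3 - 3*q^2/2 - 23*q/2 + 21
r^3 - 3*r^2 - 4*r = r*(r - 4)*(r + 1)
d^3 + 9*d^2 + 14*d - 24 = (d - 1)*(d + 4)*(d + 6)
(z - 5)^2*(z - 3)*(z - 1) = z^4 - 14*z^3 + 68*z^2 - 130*z + 75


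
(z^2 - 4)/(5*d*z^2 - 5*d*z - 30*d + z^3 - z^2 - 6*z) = (z - 2)/(5*d*z - 15*d + z^2 - 3*z)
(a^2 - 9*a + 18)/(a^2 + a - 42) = (a - 3)/(a + 7)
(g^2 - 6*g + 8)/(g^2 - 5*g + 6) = (g - 4)/(g - 3)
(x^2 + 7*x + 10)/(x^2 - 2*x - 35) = (x + 2)/(x - 7)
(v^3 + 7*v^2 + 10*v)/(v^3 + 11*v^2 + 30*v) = (v + 2)/(v + 6)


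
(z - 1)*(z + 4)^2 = z^3 + 7*z^2 + 8*z - 16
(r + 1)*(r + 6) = r^2 + 7*r + 6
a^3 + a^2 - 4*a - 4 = (a - 2)*(a + 1)*(a + 2)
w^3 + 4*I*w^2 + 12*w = w*(w - 2*I)*(w + 6*I)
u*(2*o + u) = 2*o*u + u^2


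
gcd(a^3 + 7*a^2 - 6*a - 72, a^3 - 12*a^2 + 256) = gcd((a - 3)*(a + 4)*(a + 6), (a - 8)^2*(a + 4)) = a + 4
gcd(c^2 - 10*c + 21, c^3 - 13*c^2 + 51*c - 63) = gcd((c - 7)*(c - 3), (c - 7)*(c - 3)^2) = c^2 - 10*c + 21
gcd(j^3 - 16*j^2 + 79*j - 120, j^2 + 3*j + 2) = 1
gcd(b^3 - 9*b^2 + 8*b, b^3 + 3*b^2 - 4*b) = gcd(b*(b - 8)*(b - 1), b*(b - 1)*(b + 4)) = b^2 - b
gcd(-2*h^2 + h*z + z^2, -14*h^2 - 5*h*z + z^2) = 2*h + z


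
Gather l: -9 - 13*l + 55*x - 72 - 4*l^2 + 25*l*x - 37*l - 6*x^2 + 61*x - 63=-4*l^2 + l*(25*x - 50) - 6*x^2 + 116*x - 144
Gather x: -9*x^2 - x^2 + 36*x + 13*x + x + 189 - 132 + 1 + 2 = -10*x^2 + 50*x + 60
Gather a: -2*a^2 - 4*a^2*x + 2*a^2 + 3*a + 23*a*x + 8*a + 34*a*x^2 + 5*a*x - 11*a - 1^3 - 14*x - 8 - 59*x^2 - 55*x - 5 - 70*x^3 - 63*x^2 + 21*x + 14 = -4*a^2*x + a*(34*x^2 + 28*x) - 70*x^3 - 122*x^2 - 48*x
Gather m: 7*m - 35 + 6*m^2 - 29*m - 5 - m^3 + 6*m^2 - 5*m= -m^3 + 12*m^2 - 27*m - 40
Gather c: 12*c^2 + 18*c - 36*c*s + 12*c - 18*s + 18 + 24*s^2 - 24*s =12*c^2 + c*(30 - 36*s) + 24*s^2 - 42*s + 18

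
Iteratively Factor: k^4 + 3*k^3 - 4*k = (k - 1)*(k^3 + 4*k^2 + 4*k) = (k - 1)*(k + 2)*(k^2 + 2*k) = (k - 1)*(k + 2)^2*(k)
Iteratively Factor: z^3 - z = (z + 1)*(z^2 - z) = (z - 1)*(z + 1)*(z)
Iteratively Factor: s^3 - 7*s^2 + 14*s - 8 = (s - 4)*(s^2 - 3*s + 2) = (s - 4)*(s - 2)*(s - 1)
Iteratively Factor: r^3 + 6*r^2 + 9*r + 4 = (r + 4)*(r^2 + 2*r + 1) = (r + 1)*(r + 4)*(r + 1)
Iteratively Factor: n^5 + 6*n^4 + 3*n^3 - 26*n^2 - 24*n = (n)*(n^4 + 6*n^3 + 3*n^2 - 26*n - 24) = n*(n + 4)*(n^3 + 2*n^2 - 5*n - 6) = n*(n - 2)*(n + 4)*(n^2 + 4*n + 3) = n*(n - 2)*(n + 1)*(n + 4)*(n + 3)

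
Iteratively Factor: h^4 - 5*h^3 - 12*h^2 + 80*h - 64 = (h + 4)*(h^3 - 9*h^2 + 24*h - 16) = (h - 1)*(h + 4)*(h^2 - 8*h + 16) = (h - 4)*(h - 1)*(h + 4)*(h - 4)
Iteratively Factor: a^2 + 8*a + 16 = (a + 4)*(a + 4)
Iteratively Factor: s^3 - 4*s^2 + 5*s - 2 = (s - 1)*(s^2 - 3*s + 2) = (s - 2)*(s - 1)*(s - 1)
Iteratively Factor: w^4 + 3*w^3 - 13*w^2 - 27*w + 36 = (w - 1)*(w^3 + 4*w^2 - 9*w - 36) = (w - 3)*(w - 1)*(w^2 + 7*w + 12) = (w - 3)*(w - 1)*(w + 3)*(w + 4)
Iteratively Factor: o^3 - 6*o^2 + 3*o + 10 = (o + 1)*(o^2 - 7*o + 10) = (o - 5)*(o + 1)*(o - 2)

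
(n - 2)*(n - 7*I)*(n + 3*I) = n^3 - 2*n^2 - 4*I*n^2 + 21*n + 8*I*n - 42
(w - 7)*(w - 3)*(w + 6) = w^3 - 4*w^2 - 39*w + 126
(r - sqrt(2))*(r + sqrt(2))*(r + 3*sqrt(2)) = r^3 + 3*sqrt(2)*r^2 - 2*r - 6*sqrt(2)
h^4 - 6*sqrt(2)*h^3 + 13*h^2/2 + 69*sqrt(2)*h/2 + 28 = (h - 4*sqrt(2))*(h - 7*sqrt(2)/2)*(h + sqrt(2)/2)*(h + sqrt(2))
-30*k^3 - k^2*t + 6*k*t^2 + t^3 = (-2*k + t)*(3*k + t)*(5*k + t)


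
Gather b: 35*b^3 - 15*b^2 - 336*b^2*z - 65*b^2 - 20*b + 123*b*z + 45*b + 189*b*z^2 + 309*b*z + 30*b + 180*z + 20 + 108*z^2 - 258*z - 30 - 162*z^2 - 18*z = 35*b^3 + b^2*(-336*z - 80) + b*(189*z^2 + 432*z + 55) - 54*z^2 - 96*z - 10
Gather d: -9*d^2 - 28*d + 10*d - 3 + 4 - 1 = -9*d^2 - 18*d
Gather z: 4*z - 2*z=2*z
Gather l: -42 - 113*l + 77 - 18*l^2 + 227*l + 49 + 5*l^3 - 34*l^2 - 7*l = 5*l^3 - 52*l^2 + 107*l + 84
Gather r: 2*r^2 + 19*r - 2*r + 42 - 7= 2*r^2 + 17*r + 35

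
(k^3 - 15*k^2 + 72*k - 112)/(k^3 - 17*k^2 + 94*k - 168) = (k - 4)/(k - 6)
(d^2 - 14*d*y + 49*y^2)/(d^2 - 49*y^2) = (d - 7*y)/(d + 7*y)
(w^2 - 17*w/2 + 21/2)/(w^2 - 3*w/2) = (w - 7)/w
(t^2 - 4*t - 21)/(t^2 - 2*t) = (t^2 - 4*t - 21)/(t*(t - 2))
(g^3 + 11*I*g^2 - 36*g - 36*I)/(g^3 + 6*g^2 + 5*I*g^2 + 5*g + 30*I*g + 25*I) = (g^3 + 11*I*g^2 - 36*g - 36*I)/(g^3 + g^2*(6 + 5*I) + g*(5 + 30*I) + 25*I)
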